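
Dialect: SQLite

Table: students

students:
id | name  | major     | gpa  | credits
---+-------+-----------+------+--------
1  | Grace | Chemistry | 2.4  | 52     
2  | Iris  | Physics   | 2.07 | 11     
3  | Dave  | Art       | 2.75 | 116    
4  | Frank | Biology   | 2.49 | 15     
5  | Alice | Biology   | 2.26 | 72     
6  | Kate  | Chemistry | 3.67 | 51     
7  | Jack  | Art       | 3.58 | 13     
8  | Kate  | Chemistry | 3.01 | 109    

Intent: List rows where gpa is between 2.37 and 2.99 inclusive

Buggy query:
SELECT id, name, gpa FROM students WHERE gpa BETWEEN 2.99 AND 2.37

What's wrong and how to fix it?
Bug: The bounds are reversed; BETWEEN a AND b requires a <= b to match anything

Fix: Write BETWEEN 2.37 AND 2.99

Corrected query:
SELECT id, name, gpa FROM students WHERE gpa BETWEEN 2.37 AND 2.99

Result:
id | name  | gpa 
---+-------+-----
1  | Grace | 2.4 
3  | Dave  | 2.75
4  | Frank | 2.49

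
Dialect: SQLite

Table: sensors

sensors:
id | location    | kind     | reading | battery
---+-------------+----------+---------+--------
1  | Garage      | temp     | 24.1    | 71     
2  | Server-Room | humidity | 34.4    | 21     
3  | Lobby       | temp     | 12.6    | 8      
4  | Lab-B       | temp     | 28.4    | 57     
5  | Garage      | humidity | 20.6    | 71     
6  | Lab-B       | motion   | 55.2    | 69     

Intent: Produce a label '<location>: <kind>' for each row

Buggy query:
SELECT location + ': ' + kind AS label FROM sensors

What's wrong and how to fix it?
Bug: '+' is numeric addition; on text columns SQLite converts them to 0 instead of concatenating

Fix: Replace + with || to concatenate text

Corrected query:
SELECT location || ': ' || kind AS label FROM sensors

Result:
label                
---------------------
Garage: temp         
Server-Room: humidity
Lobby: temp          
Lab-B: temp          
Garage: humidity     
Lab-B: motion        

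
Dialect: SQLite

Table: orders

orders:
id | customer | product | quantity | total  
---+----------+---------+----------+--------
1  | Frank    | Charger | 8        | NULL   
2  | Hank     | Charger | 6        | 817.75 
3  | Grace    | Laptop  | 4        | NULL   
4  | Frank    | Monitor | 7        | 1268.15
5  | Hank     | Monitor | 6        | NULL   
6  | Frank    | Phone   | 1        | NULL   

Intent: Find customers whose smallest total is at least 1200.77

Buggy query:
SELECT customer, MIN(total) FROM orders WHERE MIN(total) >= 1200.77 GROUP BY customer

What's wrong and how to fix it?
Bug: MIN() in WHERE is a misuse of aggregate

Fix: Replace WHERE with HAVING after the GROUP BY

Corrected query:
SELECT customer, MIN(total) FROM orders GROUP BY customer HAVING MIN(total) >= 1200.77

Result:
customer | MIN(total)
---------+-----------
Frank    | 1268.15   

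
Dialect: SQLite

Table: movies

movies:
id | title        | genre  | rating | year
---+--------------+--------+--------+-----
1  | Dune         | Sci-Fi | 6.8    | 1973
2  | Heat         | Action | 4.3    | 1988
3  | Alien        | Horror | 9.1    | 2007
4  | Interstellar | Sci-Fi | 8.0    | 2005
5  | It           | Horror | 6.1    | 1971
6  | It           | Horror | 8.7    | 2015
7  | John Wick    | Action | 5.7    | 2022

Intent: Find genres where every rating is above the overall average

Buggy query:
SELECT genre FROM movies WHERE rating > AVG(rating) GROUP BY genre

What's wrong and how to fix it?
Bug: AVG() is an aggregate; it can't sit directly in WHERE

Fix: Use a subquery for AVG and a HAVING MIN(...) filter so the condition holds for every row in the group

Corrected query:
SELECT genre FROM movies GROUP BY genre HAVING MIN(rating) > (SELECT AVG(rating) FROM movies)

Result:
(no rows)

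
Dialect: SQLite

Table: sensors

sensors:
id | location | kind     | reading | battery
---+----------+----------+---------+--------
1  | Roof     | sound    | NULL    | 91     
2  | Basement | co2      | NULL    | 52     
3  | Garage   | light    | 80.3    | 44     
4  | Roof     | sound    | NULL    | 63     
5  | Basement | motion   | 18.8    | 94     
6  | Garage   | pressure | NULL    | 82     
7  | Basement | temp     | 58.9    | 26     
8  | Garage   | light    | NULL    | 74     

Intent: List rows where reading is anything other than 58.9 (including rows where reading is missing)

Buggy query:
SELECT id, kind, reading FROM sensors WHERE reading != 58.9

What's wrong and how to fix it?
Bug: Inequality against NULL is unknown, not true; rows with NULL are dropped

Fix: Handle NULL separately with IS NULL alongside the inequality

Corrected query:
SELECT id, kind, reading FROM sensors WHERE reading != 58.9 OR reading IS NULL

Result:
id | kind     | reading
---+----------+--------
1  | sound    | NULL   
2  | co2      | NULL   
3  | light    | 80.3   
4  | sound    | NULL   
5  | motion   | 18.8   
6  | pressure | NULL   
8  | light    | NULL   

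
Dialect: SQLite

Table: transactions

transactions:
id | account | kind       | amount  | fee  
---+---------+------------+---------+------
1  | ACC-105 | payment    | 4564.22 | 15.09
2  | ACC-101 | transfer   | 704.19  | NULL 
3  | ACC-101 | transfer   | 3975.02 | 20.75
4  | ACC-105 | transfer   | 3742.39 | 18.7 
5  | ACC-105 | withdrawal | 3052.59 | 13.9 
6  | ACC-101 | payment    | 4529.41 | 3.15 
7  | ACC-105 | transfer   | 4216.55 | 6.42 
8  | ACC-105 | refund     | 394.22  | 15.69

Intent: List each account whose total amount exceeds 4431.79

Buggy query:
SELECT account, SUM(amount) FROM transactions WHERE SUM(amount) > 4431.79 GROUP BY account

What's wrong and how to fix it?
Bug: SUM(amount) is an aggregate, but WHERE filters rows before aggregation

Fix: Move the aggregate condition to a HAVING clause

Corrected query:
SELECT account, SUM(amount) FROM transactions GROUP BY account HAVING SUM(amount) > 4431.79

Result:
account | SUM(amount)
--------+------------
ACC-101 | 9208.62    
ACC-105 | 15969.97   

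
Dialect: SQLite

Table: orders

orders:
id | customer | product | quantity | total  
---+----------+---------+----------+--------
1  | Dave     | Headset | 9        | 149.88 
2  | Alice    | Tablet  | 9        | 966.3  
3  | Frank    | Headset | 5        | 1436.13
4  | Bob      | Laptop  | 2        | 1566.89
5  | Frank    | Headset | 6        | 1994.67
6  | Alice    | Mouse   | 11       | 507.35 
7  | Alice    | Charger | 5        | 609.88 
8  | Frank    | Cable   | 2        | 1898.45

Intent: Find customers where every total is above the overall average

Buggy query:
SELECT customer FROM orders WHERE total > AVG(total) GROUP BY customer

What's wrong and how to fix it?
Bug: WHERE evaluates per row before aggregation, so AVG() is unavailable

Fix: Use a subquery for AVG and a HAVING MIN(...) filter so the condition holds for every row in the group

Corrected query:
SELECT customer FROM orders GROUP BY customer HAVING MIN(total) > (SELECT AVG(total) FROM orders)

Result:
customer
--------
Bob     
Frank   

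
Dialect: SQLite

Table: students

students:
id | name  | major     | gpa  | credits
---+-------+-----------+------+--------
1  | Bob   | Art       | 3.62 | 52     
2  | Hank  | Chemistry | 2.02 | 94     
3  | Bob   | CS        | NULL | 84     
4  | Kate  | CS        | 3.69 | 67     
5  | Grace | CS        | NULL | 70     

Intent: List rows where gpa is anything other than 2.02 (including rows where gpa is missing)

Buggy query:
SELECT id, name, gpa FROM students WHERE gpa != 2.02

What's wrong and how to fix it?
Bug: 'gpa != 2.02' is unknown when gpa is NULL, so NULL rows are silently excluded

Fix: Add an explicit OR gpa IS NULL to include the missing-value rows

Corrected query:
SELECT id, name, gpa FROM students WHERE gpa != 2.02 OR gpa IS NULL

Result:
id | name  | gpa 
---+-------+-----
1  | Bob   | 3.62
3  | Bob   | NULL
4  | Kate  | 3.69
5  | Grace | NULL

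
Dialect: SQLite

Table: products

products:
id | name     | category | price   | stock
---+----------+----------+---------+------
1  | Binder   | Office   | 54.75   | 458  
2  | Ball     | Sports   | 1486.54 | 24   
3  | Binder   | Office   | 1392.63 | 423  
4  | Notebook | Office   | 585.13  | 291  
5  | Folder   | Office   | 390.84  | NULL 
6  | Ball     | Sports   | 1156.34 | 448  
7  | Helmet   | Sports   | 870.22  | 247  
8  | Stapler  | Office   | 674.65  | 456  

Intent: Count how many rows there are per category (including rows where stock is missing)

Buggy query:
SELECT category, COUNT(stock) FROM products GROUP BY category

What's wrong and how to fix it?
Bug: COUNT(column) counts non-NULL values only; rows with NULL stock aren't counted

Fix: Replace COUNT(stock) with COUNT(*)

Corrected query:
SELECT category, COUNT(*) FROM products GROUP BY category

Result:
category | COUNT(*)
---------+---------
Office   | 5       
Sports   | 3       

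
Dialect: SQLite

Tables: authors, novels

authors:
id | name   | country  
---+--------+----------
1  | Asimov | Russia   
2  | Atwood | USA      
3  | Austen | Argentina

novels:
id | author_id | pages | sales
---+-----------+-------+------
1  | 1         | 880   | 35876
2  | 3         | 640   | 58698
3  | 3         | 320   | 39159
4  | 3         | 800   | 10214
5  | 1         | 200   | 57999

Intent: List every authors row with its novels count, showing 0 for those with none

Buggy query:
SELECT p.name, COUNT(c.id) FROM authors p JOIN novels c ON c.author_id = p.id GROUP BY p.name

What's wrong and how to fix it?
Bug: An inner join excludes parents with zero children

Fix: Switch to LEFT JOIN to retain unmatched parent rows

Corrected query:
SELECT p.name, COUNT(c.id) FROM authors p LEFT JOIN novels c ON c.author_id = p.id GROUP BY p.name

Result:
name   | COUNT(c.id)
-------+------------
Asimov | 2          
Atwood | 0          
Austen | 3          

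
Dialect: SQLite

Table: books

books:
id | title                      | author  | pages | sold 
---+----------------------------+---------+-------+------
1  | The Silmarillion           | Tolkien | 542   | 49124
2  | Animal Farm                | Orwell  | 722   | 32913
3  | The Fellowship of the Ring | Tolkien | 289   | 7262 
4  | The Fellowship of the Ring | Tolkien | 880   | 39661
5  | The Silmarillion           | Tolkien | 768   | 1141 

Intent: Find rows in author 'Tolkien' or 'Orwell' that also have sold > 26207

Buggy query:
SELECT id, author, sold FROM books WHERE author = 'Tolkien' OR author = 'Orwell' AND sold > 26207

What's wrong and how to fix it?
Bug: AND binds tighter than OR, so this parses as author = 'Tolkien' OR (author = 'Orwell' AND sold > 26207)

Fix: Group the OR with parentheses (or use IN), then AND the threshold

Corrected query:
SELECT id, author, sold FROM books WHERE (author = 'Tolkien' OR author = 'Orwell') AND sold > 26207

Result:
id | author  | sold 
---+---------+------
1  | Tolkien | 49124
2  | Orwell  | 32913
4  | Tolkien | 39661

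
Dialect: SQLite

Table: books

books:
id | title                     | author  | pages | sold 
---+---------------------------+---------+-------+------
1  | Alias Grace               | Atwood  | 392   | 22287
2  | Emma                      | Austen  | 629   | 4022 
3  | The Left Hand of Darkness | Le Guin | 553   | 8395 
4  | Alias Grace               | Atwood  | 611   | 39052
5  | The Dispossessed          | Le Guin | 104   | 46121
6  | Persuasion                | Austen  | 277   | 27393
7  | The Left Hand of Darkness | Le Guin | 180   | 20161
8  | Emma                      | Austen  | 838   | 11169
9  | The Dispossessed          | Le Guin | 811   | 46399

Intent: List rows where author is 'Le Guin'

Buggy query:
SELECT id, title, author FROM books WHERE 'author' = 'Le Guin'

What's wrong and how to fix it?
Bug: Single quotes denote string literals in SQL; the column name is being compared as a constant string

Fix: Reference the column as author without single quotes

Corrected query:
SELECT id, title, author FROM books WHERE author = 'Le Guin'

Result:
id | title                     | author 
---+---------------------------+--------
3  | The Left Hand of Darkness | Le Guin
5  | The Dispossessed          | Le Guin
7  | The Left Hand of Darkness | Le Guin
9  | The Dispossessed          | Le Guin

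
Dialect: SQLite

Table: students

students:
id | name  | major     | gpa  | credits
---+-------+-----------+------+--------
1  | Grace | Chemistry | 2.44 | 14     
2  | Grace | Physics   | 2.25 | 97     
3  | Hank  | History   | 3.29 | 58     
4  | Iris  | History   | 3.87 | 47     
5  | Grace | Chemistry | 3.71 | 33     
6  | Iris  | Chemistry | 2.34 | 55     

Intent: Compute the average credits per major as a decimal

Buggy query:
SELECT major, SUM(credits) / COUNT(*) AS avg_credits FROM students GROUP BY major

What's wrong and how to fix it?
Bug: SUM(credits) and COUNT(*) are both integers; the division truncates the fractional part

Fix: Cast one side to REAL so the division keeps the fractional part

Corrected query:
SELECT major, SUM(credits) * 1.0 / COUNT(*) AS avg_credits FROM students GROUP BY major

Result:
major     | avg_credits
----------+------------
Chemistry | 34         
History   | 52.5       
Physics   | 97         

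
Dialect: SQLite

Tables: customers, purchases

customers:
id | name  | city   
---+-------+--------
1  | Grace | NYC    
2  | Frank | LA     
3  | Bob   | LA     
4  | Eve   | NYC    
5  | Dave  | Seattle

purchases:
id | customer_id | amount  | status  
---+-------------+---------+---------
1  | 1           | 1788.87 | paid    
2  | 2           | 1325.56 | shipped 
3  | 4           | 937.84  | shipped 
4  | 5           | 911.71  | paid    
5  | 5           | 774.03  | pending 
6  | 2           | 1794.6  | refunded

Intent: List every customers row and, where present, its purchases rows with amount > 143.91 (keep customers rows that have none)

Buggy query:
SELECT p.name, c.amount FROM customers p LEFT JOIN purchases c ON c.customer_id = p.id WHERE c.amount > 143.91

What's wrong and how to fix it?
Bug: A WHERE condition on the right-hand table after LEFT JOIN drops unmatched parents

Fix: Move the right-table condition into the ON clause so unmatched parents are kept

Corrected query:
SELECT p.name, c.amount FROM customers p LEFT JOIN purchases c ON c.customer_id = p.id AND c.amount > 143.91

Result:
name  | amount 
------+--------
Grace | 1788.87
Frank | 1325.56
Frank | 1794.6 
Bob   | NULL   
Eve   | 937.84 
Dave  | 774.03 
Dave  | 911.71 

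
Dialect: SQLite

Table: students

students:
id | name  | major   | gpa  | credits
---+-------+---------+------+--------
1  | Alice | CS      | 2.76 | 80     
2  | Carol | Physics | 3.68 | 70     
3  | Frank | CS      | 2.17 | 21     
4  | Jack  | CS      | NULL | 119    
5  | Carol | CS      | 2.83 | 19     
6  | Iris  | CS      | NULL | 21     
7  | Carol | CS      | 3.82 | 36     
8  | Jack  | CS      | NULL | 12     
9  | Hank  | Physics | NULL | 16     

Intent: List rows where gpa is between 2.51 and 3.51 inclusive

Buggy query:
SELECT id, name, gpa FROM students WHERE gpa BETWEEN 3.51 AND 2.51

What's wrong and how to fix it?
Bug: BETWEEN expects the lower bound first; with 3.51 AND 2.51 the range is empty

Fix: Swap the bounds so the smaller value comes first

Corrected query:
SELECT id, name, gpa FROM students WHERE gpa BETWEEN 2.51 AND 3.51

Result:
id | name  | gpa 
---+-------+-----
1  | Alice | 2.76
5  | Carol | 2.83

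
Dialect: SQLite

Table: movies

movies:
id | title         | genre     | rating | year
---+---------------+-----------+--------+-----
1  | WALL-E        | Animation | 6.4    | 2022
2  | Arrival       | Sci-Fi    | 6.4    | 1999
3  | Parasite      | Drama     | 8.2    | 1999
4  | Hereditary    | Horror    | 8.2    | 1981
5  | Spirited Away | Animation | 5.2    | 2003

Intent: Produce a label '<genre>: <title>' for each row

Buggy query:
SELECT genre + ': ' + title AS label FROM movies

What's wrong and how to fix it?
Bug: '+' is numeric addition; on text columns SQLite converts them to 0 instead of concatenating

Fix: Replace + with || to concatenate text

Corrected query:
SELECT genre || ': ' || title AS label FROM movies

Result:
label                   
------------------------
Animation: WALL-E       
Sci-Fi: Arrival         
Drama: Parasite         
Horror: Hereditary      
Animation: Spirited Away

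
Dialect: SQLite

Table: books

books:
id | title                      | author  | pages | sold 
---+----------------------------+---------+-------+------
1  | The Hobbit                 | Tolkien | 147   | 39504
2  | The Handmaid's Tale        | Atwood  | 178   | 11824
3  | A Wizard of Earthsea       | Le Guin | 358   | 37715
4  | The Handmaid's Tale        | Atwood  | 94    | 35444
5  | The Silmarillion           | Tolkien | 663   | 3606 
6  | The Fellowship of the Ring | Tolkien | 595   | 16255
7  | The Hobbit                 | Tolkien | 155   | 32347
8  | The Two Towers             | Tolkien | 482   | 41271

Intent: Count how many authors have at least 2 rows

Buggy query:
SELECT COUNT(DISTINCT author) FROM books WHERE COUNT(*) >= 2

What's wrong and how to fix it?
Bug: COUNT(*) cannot appear in WHERE; the per-group count doesn't exist yet

Fix: Group first with HAVING COUNT(*) >= 2, then COUNT the resulting groups

Corrected query:
SELECT COUNT(*) FROM (SELECT author FROM books GROUP BY author HAVING COUNT(*) >= 2)

Result:
COUNT(*)
--------
2       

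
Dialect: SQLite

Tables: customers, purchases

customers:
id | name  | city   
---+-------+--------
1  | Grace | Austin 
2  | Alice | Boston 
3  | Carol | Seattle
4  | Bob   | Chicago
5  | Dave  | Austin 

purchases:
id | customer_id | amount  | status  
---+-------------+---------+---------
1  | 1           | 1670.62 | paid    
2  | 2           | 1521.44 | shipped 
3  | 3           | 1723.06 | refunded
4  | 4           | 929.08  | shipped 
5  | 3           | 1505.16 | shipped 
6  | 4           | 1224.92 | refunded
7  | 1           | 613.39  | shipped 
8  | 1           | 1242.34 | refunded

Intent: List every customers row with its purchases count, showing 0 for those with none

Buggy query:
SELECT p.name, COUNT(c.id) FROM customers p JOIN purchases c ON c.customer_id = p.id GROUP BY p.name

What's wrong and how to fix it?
Bug: INNER JOIN drops customers rows that have no matching purchases rows

Fix: Switch to LEFT JOIN to retain unmatched parent rows

Corrected query:
SELECT p.name, COUNT(c.id) FROM customers p LEFT JOIN purchases c ON c.customer_id = p.id GROUP BY p.name

Result:
name  | COUNT(c.id)
------+------------
Alice | 1          
Bob   | 2          
Carol | 2          
Dave  | 0          
Grace | 3          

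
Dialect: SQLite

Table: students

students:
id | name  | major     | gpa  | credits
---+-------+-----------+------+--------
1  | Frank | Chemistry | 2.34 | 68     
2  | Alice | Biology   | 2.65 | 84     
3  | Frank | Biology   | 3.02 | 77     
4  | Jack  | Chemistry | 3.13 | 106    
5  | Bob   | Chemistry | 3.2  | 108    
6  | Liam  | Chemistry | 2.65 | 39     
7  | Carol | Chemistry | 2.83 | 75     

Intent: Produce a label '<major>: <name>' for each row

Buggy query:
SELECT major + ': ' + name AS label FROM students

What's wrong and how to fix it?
Bug: '+' is numeric addition; on text columns SQLite converts them to 0 instead of concatenating

Fix: Replace + with || to concatenate text

Corrected query:
SELECT major || ': ' || name AS label FROM students

Result:
label           
----------------
Chemistry: Frank
Biology: Alice  
Biology: Frank  
Chemistry: Jack 
Chemistry: Bob  
Chemistry: Liam 
Chemistry: Carol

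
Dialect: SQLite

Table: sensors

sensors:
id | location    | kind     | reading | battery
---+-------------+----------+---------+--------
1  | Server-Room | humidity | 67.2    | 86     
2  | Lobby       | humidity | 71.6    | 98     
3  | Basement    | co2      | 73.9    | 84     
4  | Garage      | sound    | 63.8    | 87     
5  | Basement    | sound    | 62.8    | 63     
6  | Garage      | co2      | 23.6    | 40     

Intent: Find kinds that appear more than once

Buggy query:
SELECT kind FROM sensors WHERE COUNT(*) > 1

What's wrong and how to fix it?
Bug: WHERE can't reference COUNT(*); aggregates are computed after WHERE

Fix: GROUP BY kind, then filter groups with HAVING COUNT(*) > 1

Corrected query:
SELECT kind FROM sensors GROUP BY kind HAVING COUNT(*) > 1

Result:
kind    
--------
co2     
humidity
sound   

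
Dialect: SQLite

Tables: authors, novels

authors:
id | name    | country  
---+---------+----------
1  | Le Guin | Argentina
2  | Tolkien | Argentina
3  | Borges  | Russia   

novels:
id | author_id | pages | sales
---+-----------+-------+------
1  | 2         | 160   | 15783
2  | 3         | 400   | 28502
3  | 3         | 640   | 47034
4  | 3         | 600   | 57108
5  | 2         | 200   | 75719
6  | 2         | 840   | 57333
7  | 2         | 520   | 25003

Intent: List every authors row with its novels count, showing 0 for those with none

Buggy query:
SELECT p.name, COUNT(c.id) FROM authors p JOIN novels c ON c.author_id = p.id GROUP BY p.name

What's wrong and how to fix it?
Bug: INNER JOIN drops authors rows that have no matching novels rows

Fix: Switch to LEFT JOIN to retain unmatched parent rows

Corrected query:
SELECT p.name, COUNT(c.id) FROM authors p LEFT JOIN novels c ON c.author_id = p.id GROUP BY p.name

Result:
name    | COUNT(c.id)
--------+------------
Borges  | 3          
Le Guin | 0          
Tolkien | 4          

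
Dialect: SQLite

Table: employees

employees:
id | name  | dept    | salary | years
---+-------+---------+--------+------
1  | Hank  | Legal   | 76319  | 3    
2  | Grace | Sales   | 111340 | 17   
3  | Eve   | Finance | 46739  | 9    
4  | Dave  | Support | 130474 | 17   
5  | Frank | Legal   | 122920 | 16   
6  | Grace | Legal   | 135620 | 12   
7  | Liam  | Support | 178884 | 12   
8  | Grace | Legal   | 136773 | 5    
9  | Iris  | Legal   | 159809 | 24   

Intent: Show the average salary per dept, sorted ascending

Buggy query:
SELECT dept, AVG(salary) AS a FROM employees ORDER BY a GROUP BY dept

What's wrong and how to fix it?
Bug: ORDER BY appears before GROUP BY; SQL clause order requires GROUP BY first

Fix: Reorder: SELECT … FROM … GROUP BY … ORDER BY …

Corrected query:
SELECT dept, AVG(salary) AS a FROM employees GROUP BY dept ORDER BY a

Result:
dept    | a       
--------+---------
Finance | 46739   
Sales   | 111340  
Legal   | 126288.2
Support | 154679  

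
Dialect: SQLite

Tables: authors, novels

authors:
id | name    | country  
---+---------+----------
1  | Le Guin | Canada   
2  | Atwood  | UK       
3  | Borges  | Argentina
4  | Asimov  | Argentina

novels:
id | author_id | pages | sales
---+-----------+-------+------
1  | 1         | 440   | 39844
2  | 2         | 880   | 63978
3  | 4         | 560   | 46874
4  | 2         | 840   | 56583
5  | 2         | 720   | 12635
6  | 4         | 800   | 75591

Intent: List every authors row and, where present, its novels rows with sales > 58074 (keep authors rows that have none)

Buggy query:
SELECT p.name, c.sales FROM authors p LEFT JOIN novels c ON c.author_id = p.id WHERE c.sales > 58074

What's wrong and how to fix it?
Bug: A WHERE condition on the right-hand table after LEFT JOIN drops unmatched parents

Fix: Put 'c.sales > 58074' in the JOIN's ON clause instead of WHERE

Corrected query:
SELECT p.name, c.sales FROM authors p LEFT JOIN novels c ON c.author_id = p.id AND c.sales > 58074

Result:
name    | sales
--------+------
Le Guin | NULL 
Atwood  | 63978
Borges  | NULL 
Asimov  | 75591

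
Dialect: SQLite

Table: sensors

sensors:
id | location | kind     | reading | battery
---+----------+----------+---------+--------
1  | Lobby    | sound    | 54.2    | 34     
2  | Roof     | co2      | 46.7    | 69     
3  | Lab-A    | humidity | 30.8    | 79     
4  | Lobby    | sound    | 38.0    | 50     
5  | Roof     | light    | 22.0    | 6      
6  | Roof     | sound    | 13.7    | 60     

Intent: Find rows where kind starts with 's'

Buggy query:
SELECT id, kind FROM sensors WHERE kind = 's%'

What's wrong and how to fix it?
Bug: '=' compares the literal string including the % character; pattern matching needs LIKE

Fix: Use LIKE for wildcard pattern matching

Corrected query:
SELECT id, kind FROM sensors WHERE kind LIKE 's%'

Result:
id | kind 
---+------
1  | sound
4  | sound
6  | sound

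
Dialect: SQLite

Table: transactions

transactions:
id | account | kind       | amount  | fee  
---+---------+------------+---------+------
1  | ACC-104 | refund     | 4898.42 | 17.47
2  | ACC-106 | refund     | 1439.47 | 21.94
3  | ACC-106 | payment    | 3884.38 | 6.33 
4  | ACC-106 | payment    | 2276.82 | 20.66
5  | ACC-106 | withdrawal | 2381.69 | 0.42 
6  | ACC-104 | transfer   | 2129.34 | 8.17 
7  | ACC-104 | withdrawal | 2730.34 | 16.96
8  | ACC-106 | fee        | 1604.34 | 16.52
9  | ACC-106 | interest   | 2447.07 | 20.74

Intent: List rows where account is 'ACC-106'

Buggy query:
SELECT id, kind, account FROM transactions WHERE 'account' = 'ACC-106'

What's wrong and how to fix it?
Bug: Single quotes denote string literals in SQL; the column name is being compared as a constant string

Fix: Reference the column as account without single quotes

Corrected query:
SELECT id, kind, account FROM transactions WHERE account = 'ACC-106'

Result:
id | kind       | account
---+------------+--------
2  | refund     | ACC-106
3  | payment    | ACC-106
4  | payment    | ACC-106
5  | withdrawal | ACC-106
8  | fee        | ACC-106
9  | interest   | ACC-106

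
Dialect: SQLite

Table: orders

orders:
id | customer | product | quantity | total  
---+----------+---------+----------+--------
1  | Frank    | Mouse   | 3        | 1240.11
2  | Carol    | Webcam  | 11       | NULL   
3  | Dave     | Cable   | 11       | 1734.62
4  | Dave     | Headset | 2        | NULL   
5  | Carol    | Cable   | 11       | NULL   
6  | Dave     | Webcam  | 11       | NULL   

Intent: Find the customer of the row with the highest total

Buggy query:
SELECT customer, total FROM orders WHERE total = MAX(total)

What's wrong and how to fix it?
Bug: MAX(total) is an aggregate and cannot be used directly in WHERE

Fix: Use a subquery: WHERE total = (SELECT MAX(total) FROM orders)

Corrected query:
SELECT customer, total FROM orders WHERE total = (SELECT MAX(total) FROM orders)

Result:
customer | total  
---------+--------
Dave     | 1734.62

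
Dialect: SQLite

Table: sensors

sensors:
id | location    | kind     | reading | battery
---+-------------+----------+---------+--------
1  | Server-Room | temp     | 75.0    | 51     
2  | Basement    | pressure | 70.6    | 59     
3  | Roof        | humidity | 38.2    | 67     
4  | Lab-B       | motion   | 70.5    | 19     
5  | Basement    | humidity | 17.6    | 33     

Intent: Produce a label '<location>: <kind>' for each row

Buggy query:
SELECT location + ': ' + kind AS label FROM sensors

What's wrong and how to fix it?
Bug: SQLite uses || for string concatenation; + coerces text to numbers (yielding 0)

Fix: Use the || operator for string concatenation

Corrected query:
SELECT location || ': ' || kind AS label FROM sensors

Result:
label             
------------------
Server-Room: temp 
Basement: pressure
Roof: humidity    
Lab-B: motion     
Basement: humidity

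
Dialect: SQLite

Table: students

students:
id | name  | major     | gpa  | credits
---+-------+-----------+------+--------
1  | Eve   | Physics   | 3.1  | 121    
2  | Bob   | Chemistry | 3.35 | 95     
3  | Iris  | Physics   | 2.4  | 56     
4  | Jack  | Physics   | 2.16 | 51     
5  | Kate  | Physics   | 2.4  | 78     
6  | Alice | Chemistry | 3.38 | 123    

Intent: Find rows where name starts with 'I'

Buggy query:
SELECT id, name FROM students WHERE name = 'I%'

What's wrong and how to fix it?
Bug: Wildcards only work with LIKE; '=' treats '%' as a literal character

Fix: Use LIKE for wildcard pattern matching

Corrected query:
SELECT id, name FROM students WHERE name LIKE 'I%'

Result:
id | name
---+-----
3  | Iris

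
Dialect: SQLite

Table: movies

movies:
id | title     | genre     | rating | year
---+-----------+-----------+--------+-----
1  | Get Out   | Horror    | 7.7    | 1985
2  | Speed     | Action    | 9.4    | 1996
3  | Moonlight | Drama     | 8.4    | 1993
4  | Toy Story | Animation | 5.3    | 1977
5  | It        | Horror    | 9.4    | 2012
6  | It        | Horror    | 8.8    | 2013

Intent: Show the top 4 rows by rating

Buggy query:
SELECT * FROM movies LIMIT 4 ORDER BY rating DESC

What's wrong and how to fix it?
Bug: ORDER BY cannot follow LIMIT; LIMIT is the final clause

Fix: Sort with ORDER BY, then apply LIMIT

Corrected query:
SELECT * FROM movies ORDER BY rating DESC LIMIT 4

Result:
id | title     | genre  | rating | year
---+-----------+--------+--------+-----
2  | Speed     | Action | 9.4    | 1996
5  | It        | Horror | 9.4    | 2012
6  | It        | Horror | 8.8    | 2013
3  | Moonlight | Drama  | 8.4    | 1993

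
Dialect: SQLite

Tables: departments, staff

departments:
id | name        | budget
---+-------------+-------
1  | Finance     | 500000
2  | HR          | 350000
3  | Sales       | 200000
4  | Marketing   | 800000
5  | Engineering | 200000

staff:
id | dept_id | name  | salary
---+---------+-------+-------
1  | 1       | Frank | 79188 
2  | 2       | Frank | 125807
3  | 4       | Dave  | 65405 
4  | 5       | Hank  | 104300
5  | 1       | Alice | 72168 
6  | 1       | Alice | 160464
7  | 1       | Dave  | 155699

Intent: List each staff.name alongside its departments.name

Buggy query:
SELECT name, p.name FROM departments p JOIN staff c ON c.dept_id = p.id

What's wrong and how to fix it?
Bug: Both tables have a 'name' column; the unqualified reference is ambiguous

Fix: Qualify the column with its table alias (c.name)

Corrected query:
SELECT c.name, p.name FROM departments p JOIN staff c ON c.dept_id = p.id

Result:
name  | name       
------+------------
Frank | Finance    
Frank | HR         
Dave  | Marketing  
Hank  | Engineering
Alice | Finance    
Alice | Finance    
Dave  | Finance    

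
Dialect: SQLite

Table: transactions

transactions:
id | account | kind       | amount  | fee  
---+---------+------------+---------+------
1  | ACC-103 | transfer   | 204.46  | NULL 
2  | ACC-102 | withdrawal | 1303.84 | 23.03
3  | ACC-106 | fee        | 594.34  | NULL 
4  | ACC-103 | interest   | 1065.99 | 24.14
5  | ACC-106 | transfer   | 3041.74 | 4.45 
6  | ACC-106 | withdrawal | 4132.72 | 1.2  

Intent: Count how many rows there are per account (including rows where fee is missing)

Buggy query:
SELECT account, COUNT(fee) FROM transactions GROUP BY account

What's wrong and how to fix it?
Bug: COUNT(column) counts non-NULL values only; rows with NULL fee aren't counted

Fix: Replace COUNT(fee) with COUNT(*)

Corrected query:
SELECT account, COUNT(*) FROM transactions GROUP BY account

Result:
account | COUNT(*)
--------+---------
ACC-102 | 1       
ACC-103 | 2       
ACC-106 | 3       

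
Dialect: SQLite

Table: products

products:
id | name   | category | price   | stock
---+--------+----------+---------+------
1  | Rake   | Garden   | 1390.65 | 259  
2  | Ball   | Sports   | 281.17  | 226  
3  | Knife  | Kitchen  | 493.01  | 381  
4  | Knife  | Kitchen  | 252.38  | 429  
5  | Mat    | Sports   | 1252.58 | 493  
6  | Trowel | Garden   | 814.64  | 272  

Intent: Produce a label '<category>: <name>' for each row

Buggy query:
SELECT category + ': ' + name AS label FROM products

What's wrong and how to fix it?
Bug: '+' is numeric addition; on text columns SQLite converts them to 0 instead of concatenating

Fix: Use the || operator for string concatenation

Corrected query:
SELECT category || ': ' || name AS label FROM products

Result:
label         
--------------
Garden: Rake  
Sports: Ball  
Kitchen: Knife
Kitchen: Knife
Sports: Mat   
Garden: Trowel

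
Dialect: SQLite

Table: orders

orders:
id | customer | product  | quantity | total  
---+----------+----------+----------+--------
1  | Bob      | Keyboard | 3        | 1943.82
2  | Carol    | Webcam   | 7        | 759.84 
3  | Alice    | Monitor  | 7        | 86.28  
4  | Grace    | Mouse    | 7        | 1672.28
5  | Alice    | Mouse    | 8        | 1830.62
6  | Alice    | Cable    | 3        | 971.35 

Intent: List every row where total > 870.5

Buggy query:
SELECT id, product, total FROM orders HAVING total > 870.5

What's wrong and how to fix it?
Bug: This is a non-aggregate query (no GROUP BY, no aggregates), so in SQLite the HAVING clause is invalid here; a row-level condition belongs in WHERE

Fix: Replace HAVING with WHERE since the condition applies to individual rows

Corrected query:
SELECT id, product, total FROM orders WHERE total > 870.5

Result:
id | product  | total  
---+----------+--------
1  | Keyboard | 1943.82
4  | Mouse    | 1672.28
5  | Mouse    | 1830.62
6  | Cable    | 971.35 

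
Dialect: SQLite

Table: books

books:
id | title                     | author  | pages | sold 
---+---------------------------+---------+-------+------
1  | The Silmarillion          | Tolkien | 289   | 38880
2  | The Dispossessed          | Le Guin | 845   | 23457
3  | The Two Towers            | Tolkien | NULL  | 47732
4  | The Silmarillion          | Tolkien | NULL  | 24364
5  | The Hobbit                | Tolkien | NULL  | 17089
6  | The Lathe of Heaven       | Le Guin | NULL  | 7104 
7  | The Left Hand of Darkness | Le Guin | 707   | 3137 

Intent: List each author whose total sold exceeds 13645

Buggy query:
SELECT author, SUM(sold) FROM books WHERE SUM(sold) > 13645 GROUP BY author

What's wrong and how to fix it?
Bug: Aggregate functions cannot appear in a WHERE clause

Fix: Move the aggregate condition to a HAVING clause

Corrected query:
SELECT author, SUM(sold) FROM books GROUP BY author HAVING SUM(sold) > 13645

Result:
author  | SUM(sold)
--------+----------
Le Guin | 33698    
Tolkien | 128065   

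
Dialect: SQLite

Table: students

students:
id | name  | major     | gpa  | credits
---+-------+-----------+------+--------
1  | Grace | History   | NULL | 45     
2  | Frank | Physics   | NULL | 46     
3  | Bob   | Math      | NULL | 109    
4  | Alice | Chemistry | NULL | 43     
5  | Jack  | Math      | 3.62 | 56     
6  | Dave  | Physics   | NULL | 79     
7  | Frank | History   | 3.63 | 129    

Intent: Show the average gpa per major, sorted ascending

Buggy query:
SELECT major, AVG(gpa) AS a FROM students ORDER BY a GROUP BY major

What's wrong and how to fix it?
Bug: GROUP BY must precede ORDER BY

Fix: Reorder: SELECT … FROM … GROUP BY … ORDER BY …

Corrected query:
SELECT major, AVG(gpa) AS a FROM students GROUP BY major ORDER BY a

Result:
major     | a   
----------+-----
Chemistry | NULL
Physics   | NULL
Math      | 3.62
History   | 3.63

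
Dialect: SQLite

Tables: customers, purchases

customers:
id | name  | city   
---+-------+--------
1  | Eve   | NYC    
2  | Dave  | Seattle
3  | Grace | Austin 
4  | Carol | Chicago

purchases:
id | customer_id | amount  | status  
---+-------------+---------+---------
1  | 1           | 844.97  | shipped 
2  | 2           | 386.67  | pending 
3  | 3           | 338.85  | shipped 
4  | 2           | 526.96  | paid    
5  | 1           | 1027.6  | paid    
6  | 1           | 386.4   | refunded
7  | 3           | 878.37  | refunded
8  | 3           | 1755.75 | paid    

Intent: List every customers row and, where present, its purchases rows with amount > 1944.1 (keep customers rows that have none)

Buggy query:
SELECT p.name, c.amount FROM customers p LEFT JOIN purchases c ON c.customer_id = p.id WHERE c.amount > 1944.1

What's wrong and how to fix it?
Bug: Filtering c.amount in WHERE discards the NULL rows produced by LEFT JOIN, turning it into an inner join

Fix: Put 'c.amount > 1944.1' in the JOIN's ON clause instead of WHERE

Corrected query:
SELECT p.name, c.amount FROM customers p LEFT JOIN purchases c ON c.customer_id = p.id AND c.amount > 1944.1

Result:
name  | amount
------+-------
Eve   | NULL  
Dave  | NULL  
Grace | NULL  
Carol | NULL  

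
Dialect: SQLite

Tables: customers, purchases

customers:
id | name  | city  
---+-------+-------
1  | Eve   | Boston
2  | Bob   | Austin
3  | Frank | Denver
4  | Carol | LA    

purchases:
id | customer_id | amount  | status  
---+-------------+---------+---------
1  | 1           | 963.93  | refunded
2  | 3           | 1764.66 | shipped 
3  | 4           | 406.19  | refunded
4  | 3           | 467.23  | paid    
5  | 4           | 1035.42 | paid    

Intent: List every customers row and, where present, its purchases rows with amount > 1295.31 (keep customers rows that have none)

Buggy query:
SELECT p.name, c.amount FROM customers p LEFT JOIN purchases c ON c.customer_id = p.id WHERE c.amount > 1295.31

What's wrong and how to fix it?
Bug: Filtering c.amount in WHERE discards the NULL rows produced by LEFT JOIN, turning it into an inner join

Fix: Move the right-table condition into the ON clause so unmatched parents are kept

Corrected query:
SELECT p.name, c.amount FROM customers p LEFT JOIN purchases c ON c.customer_id = p.id AND c.amount > 1295.31

Result:
name  | amount 
------+--------
Eve   | NULL   
Bob   | NULL   
Frank | 1764.66
Carol | NULL   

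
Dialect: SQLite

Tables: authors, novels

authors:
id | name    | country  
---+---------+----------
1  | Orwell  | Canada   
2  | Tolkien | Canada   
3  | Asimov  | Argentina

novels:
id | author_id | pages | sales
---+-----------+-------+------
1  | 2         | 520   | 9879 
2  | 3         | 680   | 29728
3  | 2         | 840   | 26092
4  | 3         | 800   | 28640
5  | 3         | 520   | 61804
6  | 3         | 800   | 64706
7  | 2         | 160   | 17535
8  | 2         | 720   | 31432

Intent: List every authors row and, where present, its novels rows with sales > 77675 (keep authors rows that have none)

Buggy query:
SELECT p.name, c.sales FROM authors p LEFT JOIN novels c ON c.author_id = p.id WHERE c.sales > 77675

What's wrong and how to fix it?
Bug: Filtering c.sales in WHERE discards the NULL rows produced by LEFT JOIN, turning it into an inner join

Fix: Move the right-table condition into the ON clause so unmatched parents are kept

Corrected query:
SELECT p.name, c.sales FROM authors p LEFT JOIN novels c ON c.author_id = p.id AND c.sales > 77675

Result:
name    | sales
--------+------
Orwell  | NULL 
Tolkien | NULL 
Asimov  | NULL 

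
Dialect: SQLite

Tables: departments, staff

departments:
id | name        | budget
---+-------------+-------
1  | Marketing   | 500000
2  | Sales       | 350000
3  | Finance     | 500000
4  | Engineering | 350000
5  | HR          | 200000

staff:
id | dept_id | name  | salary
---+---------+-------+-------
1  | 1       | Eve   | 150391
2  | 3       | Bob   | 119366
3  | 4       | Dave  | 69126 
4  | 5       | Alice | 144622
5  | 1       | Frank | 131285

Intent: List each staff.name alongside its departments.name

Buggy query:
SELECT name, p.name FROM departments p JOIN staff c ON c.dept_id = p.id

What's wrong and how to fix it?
Bug: 'name' exists in both joined tables, so the database can't tell which one is meant

Fix: Qualify the column with its table alias (c.name)

Corrected query:
SELECT c.name, p.name FROM departments p JOIN staff c ON c.dept_id = p.id

Result:
name  | name       
------+------------
Eve   | Marketing  
Bob   | Finance    
Dave  | Engineering
Alice | HR         
Frank | Marketing  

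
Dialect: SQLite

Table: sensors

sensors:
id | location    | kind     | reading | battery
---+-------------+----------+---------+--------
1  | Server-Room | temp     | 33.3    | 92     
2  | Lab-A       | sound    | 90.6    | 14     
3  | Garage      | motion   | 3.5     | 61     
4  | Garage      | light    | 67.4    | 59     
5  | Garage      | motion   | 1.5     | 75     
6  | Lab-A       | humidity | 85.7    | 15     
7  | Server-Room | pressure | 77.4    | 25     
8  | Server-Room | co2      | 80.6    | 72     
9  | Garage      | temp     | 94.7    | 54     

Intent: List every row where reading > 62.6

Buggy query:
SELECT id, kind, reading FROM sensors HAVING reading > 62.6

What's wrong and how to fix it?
Bug: This is a non-aggregate query (no GROUP BY, no aggregates), so in SQLite the HAVING clause is invalid here; a row-level condition belongs in WHERE

Fix: Replace HAVING with WHERE since the condition applies to individual rows

Corrected query:
SELECT id, kind, reading FROM sensors WHERE reading > 62.6

Result:
id | kind     | reading
---+----------+--------
2  | sound    | 90.6   
4  | light    | 67.4   
6  | humidity | 85.7   
7  | pressure | 77.4   
8  | co2      | 80.6   
9  | temp     | 94.7   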